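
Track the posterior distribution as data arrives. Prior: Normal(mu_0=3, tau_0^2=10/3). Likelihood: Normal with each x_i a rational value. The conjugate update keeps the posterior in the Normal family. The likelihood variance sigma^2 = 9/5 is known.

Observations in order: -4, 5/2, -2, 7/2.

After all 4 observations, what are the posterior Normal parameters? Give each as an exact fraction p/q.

obs 1: x=-4 → posterior Normal(-17/11, 90/77)
obs 2: x=5/2 → posterior Normal(6/127, 90/127)
obs 3: x=-2 → posterior Normal(-94/177, 30/59)
obs 4: x=7/2 → posterior Normal(81/227, 90/227)

mu_0=81/227, tau_0^2=90/227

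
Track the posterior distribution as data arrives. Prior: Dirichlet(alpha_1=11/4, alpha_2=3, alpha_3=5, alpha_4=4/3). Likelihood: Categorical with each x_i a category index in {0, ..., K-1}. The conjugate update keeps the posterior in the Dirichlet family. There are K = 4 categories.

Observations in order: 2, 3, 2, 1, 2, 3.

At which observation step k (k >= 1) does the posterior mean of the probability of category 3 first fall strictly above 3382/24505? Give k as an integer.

k = 2

obs 1: x=2 → posterior Dirichlet(11/4, 3, 6, 4/3)
obs 2: x=3 → posterior Dirichlet(11/4, 3, 6, 7/3)
obs 3: x=2 → posterior Dirichlet(11/4, 3, 7, 7/3)
obs 4: x=1 → posterior Dirichlet(11/4, 4, 7, 7/3)
obs 5: x=2 → posterior Dirichlet(11/4, 4, 8, 7/3)
obs 6: x=3 → posterior Dirichlet(11/4, 4, 8, 10/3)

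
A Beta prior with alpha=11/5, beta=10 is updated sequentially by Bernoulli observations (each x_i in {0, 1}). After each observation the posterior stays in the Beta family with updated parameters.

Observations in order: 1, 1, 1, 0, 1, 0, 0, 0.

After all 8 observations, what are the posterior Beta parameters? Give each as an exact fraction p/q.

alpha=31/5, beta=14

obs 1: x=1 → posterior Beta(16/5, 10)
obs 2: x=1 → posterior Beta(21/5, 10)
obs 3: x=1 → posterior Beta(26/5, 10)
obs 4: x=0 → posterior Beta(26/5, 11)
obs 5: x=1 → posterior Beta(31/5, 11)
obs 6: x=0 → posterior Beta(31/5, 12)
obs 7: x=0 → posterior Beta(31/5, 13)
obs 8: x=0 → posterior Beta(31/5, 14)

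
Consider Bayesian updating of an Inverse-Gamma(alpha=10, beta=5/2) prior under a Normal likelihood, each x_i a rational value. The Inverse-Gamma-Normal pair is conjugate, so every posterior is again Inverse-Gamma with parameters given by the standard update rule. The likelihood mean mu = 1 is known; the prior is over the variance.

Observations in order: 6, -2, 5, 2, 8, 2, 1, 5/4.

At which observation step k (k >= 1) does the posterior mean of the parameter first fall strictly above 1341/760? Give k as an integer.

obs 1: x=6 → posterior Inverse-Gamma(21/2, 15)
obs 2: x=-2 → posterior Inverse-Gamma(11, 39/2)
obs 3: x=5 → posterior Inverse-Gamma(23/2, 55/2)
obs 4: x=2 → posterior Inverse-Gamma(12, 28)
obs 5: x=8 → posterior Inverse-Gamma(25/2, 105/2)
obs 6: x=2 → posterior Inverse-Gamma(13, 53)
obs 7: x=1 → posterior Inverse-Gamma(27/2, 53)
obs 8: x=5/4 → posterior Inverse-Gamma(14, 1697/32)

k = 2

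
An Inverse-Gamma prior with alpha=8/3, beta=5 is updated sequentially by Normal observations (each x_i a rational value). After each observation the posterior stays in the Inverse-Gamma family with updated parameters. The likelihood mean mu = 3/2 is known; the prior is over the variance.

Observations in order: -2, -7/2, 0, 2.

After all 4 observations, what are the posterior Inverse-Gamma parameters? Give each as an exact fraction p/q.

obs 1: x=-2 → posterior Inverse-Gamma(19/6, 89/8)
obs 2: x=-7/2 → posterior Inverse-Gamma(11/3, 189/8)
obs 3: x=0 → posterior Inverse-Gamma(25/6, 99/4)
obs 4: x=2 → posterior Inverse-Gamma(14/3, 199/8)

alpha=14/3, beta=199/8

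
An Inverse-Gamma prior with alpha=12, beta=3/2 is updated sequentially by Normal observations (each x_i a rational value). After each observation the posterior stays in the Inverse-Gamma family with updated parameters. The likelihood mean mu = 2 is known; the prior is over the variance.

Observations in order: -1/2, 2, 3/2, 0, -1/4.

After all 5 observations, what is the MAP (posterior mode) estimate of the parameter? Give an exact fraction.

297/496

obs 1: x=-1/2 → posterior Inverse-Gamma(25/2, 37/8)
obs 2: x=2 → posterior Inverse-Gamma(13, 37/8)
obs 3: x=3/2 → posterior Inverse-Gamma(27/2, 19/4)
obs 4: x=0 → posterior Inverse-Gamma(14, 27/4)
obs 5: x=-1/4 → posterior Inverse-Gamma(29/2, 297/32)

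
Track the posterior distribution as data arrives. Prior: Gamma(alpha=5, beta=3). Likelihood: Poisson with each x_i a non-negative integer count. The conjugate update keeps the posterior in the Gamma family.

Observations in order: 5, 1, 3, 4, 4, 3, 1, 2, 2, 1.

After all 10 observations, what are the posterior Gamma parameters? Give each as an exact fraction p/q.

alpha=31, beta=13

obs 1: x=5 → posterior Gamma(10, 4)
obs 2: x=1 → posterior Gamma(11, 5)
obs 3: x=3 → posterior Gamma(14, 6)
obs 4: x=4 → posterior Gamma(18, 7)
obs 5: x=4 → posterior Gamma(22, 8)
obs 6: x=3 → posterior Gamma(25, 9)
obs 7: x=1 → posterior Gamma(26, 10)
obs 8: x=2 → posterior Gamma(28, 11)
obs 9: x=2 → posterior Gamma(30, 12)
obs 10: x=1 → posterior Gamma(31, 13)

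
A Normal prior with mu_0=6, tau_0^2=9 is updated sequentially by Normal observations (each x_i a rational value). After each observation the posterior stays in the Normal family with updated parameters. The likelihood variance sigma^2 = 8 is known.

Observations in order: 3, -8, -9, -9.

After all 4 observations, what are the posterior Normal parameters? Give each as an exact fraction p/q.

obs 1: x=3 → posterior Normal(75/17, 72/17)
obs 2: x=-8 → posterior Normal(3/26, 36/13)
obs 3: x=-9 → posterior Normal(-78/35, 72/35)
obs 4: x=-9 → posterior Normal(-159/44, 18/11)

mu_0=-159/44, tau_0^2=18/11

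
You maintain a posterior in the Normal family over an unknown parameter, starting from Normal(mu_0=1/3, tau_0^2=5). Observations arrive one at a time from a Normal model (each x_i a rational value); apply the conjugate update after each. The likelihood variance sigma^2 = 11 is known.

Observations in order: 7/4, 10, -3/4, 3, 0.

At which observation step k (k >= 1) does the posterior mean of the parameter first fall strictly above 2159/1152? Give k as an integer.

k = 2

obs 1: x=7/4 → posterior Normal(149/192, 55/16)
obs 2: x=10 → posterior Normal(107/36, 55/21)
obs 3: x=-3/4 → posterior Normal(88/39, 55/26)
obs 4: x=3 → posterior Normal(221/93, 55/31)
obs 5: x=0 → posterior Normal(221/108, 55/36)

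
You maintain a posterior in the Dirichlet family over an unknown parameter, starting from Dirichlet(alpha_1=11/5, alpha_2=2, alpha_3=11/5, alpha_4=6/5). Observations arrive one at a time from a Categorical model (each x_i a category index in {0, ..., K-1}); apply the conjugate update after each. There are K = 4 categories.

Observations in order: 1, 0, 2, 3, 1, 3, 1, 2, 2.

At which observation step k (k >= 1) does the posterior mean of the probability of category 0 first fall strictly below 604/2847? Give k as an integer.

obs 1: x=1 → posterior Dirichlet(11/5, 3, 11/5, 6/5)
obs 2: x=0 → posterior Dirichlet(16/5, 3, 11/5, 6/5)
obs 3: x=2 → posterior Dirichlet(16/5, 3, 16/5, 6/5)
obs 4: x=3 → posterior Dirichlet(16/5, 3, 16/5, 11/5)
obs 5: x=1 → posterior Dirichlet(16/5, 4, 16/5, 11/5)
obs 6: x=3 → posterior Dirichlet(16/5, 4, 16/5, 16/5)
obs 7: x=1 → posterior Dirichlet(16/5, 5, 16/5, 16/5)
obs 8: x=2 → posterior Dirichlet(16/5, 5, 21/5, 16/5)
obs 9: x=2 → posterior Dirichlet(16/5, 5, 26/5, 16/5)

k = 8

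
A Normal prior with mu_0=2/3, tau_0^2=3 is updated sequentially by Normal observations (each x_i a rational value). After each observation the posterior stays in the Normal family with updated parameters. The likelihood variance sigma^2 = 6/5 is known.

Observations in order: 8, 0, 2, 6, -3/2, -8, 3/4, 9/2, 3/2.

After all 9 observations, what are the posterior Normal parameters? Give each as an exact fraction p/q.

mu_0=811/564, tau_0^2=6/47

obs 1: x=8 → posterior Normal(124/21, 6/7)
obs 2: x=0 → posterior Normal(31/9, 1/2)
obs 3: x=2 → posterior Normal(154/51, 6/17)
obs 4: x=6 → posterior Normal(122/33, 3/11)
obs 5: x=-3/2 → posterior Normal(443/162, 2/9)
obs 6: x=-8 → posterior Normal(203/192, 3/16)
obs 7: x=3/4 → posterior Normal(451/444, 6/37)
obs 8: x=9/2 → posterior Normal(103/72, 1/7)
obs 9: x=3/2 → posterior Normal(811/564, 6/47)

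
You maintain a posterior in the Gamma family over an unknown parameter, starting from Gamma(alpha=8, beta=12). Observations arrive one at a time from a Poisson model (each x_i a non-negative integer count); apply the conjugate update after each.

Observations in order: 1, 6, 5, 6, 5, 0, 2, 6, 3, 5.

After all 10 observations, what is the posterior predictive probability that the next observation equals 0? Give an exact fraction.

1241269255460416380356841121196536052244530475222258540020236288/10027860709531471276608129612323653414238264145365258534666014247

obs 1: x=1 → posterior Gamma(9, 13)
obs 2: x=6 → posterior Gamma(15, 14)
obs 3: x=5 → posterior Gamma(20, 15)
obs 4: x=6 → posterior Gamma(26, 16)
obs 5: x=5 → posterior Gamma(31, 17)
obs 6: x=0 → posterior Gamma(31, 18)
obs 7: x=2 → posterior Gamma(33, 19)
obs 8: x=6 → posterior Gamma(39, 20)
obs 9: x=3 → posterior Gamma(42, 21)
obs 10: x=5 → posterior Gamma(47, 22)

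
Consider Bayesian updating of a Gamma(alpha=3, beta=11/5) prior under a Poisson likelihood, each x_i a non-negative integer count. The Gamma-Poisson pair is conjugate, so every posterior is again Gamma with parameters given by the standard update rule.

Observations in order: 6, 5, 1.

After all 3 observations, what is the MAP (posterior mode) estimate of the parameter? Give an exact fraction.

35/13

obs 1: x=6 → posterior Gamma(9, 16/5)
obs 2: x=5 → posterior Gamma(14, 21/5)
obs 3: x=1 → posterior Gamma(15, 26/5)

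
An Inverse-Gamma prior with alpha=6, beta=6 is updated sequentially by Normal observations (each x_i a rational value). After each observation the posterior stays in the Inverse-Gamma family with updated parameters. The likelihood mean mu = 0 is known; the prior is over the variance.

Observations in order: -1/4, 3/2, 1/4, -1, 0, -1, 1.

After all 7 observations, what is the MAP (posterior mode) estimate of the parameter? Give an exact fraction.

obs 1: x=-1/4 → posterior Inverse-Gamma(13/2, 193/32)
obs 2: x=3/2 → posterior Inverse-Gamma(7, 229/32)
obs 3: x=1/4 → posterior Inverse-Gamma(15/2, 115/16)
obs 4: x=-1 → posterior Inverse-Gamma(8, 123/16)
obs 5: x=0 → posterior Inverse-Gamma(17/2, 123/16)
obs 6: x=-1 → posterior Inverse-Gamma(9, 131/16)
obs 7: x=1 → posterior Inverse-Gamma(19/2, 139/16)

139/168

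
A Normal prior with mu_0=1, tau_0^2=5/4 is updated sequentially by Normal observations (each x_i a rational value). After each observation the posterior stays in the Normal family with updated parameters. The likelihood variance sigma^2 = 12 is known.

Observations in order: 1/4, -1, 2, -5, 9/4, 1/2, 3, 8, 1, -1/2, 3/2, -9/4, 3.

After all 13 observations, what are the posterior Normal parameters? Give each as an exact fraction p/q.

obs 1: x=1/4 → posterior Normal(197/212, 60/53)
obs 2: x=-1 → posterior Normal(177/232, 30/29)
obs 3: x=2 → posterior Normal(31/36, 20/21)
obs 4: x=-5 → posterior Normal(117/272, 15/17)
obs 5: x=9/4 → posterior Normal(81/146, 60/73)
obs 6: x=1/2 → posterior Normal(43/78, 10/13)
obs 7: x=3 → posterior Normal(58/83, 60/83)
obs 8: x=8 → posterior Normal(49/44, 15/22)
obs 9: x=1 → posterior Normal(103/93, 20/31)
obs 10: x=-1/2 → posterior Normal(201/196, 30/49)
obs 11: x=3/2 → posterior Normal(108/103, 60/103)
obs 12: x=-9/4 → posterior Normal(43/48, 5/9)
obs 13: x=3 → posterior Normal(447/452, 60/113)

mu_0=447/452, tau_0^2=60/113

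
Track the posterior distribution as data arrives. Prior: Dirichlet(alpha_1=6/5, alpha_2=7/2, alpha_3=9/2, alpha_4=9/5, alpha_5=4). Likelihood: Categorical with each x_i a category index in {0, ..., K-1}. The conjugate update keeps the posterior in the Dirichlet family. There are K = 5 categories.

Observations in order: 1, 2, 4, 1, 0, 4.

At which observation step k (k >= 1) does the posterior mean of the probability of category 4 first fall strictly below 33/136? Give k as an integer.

k = 2

obs 1: x=1 → posterior Dirichlet(6/5, 9/2, 9/2, 9/5, 4)
obs 2: x=2 → posterior Dirichlet(6/5, 9/2, 11/2, 9/5, 4)
obs 3: x=4 → posterior Dirichlet(6/5, 9/2, 11/2, 9/5, 5)
obs 4: x=1 → posterior Dirichlet(6/5, 11/2, 11/2, 9/5, 5)
obs 5: x=0 → posterior Dirichlet(11/5, 11/2, 11/2, 9/5, 5)
obs 6: x=4 → posterior Dirichlet(11/5, 11/2, 11/2, 9/5, 6)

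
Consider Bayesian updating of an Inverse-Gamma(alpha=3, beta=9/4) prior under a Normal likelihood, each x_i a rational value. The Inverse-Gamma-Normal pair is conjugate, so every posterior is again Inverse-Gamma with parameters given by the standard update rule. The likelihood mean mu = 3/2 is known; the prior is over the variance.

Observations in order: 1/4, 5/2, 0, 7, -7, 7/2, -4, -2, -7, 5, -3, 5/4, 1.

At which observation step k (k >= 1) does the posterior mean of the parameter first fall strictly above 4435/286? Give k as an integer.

obs 1: x=1/4 → posterior Inverse-Gamma(7/2, 97/32)
obs 2: x=5/2 → posterior Inverse-Gamma(4, 113/32)
obs 3: x=0 → posterior Inverse-Gamma(9/2, 149/32)
obs 4: x=7 → posterior Inverse-Gamma(5, 633/32)
obs 5: x=-7 → posterior Inverse-Gamma(11/2, 1789/32)
obs 6: x=7/2 → posterior Inverse-Gamma(6, 1853/32)
obs 7: x=-4 → posterior Inverse-Gamma(13/2, 2337/32)
obs 8: x=-2 → posterior Inverse-Gamma(7, 2533/32)
obs 9: x=-7 → posterior Inverse-Gamma(15/2, 3689/32)
obs 10: x=5 → posterior Inverse-Gamma(8, 3885/32)
obs 11: x=-3 → posterior Inverse-Gamma(17/2, 4209/32)
obs 12: x=5/4 → posterior Inverse-Gamma(9, 2105/16)
obs 13: x=1 → posterior Inverse-Gamma(19/2, 2107/16)

k = 9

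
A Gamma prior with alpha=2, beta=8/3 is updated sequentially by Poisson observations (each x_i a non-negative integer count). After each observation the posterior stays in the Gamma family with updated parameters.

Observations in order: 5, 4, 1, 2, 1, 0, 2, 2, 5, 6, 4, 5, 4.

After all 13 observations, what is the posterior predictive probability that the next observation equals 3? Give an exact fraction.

obs 1: x=5 → posterior Gamma(7, 11/3)
obs 2: x=4 → posterior Gamma(11, 14/3)
obs 3: x=1 → posterior Gamma(12, 17/3)
obs 4: x=2 → posterior Gamma(14, 20/3)
obs 5: x=1 → posterior Gamma(15, 23/3)
obs 6: x=0 → posterior Gamma(15, 26/3)
obs 7: x=2 → posterior Gamma(17, 29/3)
obs 8: x=2 → posterior Gamma(19, 32/3)
obs 9: x=5 → posterior Gamma(24, 35/3)
obs 10: x=6 → posterior Gamma(30, 38/3)
obs 11: x=4 → posterior Gamma(34, 41/3)
obs 12: x=5 → posterior Gamma(39, 44/3)
obs 13: x=4 → posterior Gamma(43, 47/3)

30447669080440590292731695362080200368101990315596564882546711922606280205799/142108547152020037174224853515625000000000000000000000000000000000000000000000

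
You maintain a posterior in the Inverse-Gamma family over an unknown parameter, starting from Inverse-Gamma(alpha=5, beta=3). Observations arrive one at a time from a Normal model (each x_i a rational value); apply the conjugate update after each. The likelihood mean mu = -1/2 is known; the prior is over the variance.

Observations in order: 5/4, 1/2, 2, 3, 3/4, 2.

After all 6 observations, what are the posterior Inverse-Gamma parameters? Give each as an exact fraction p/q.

alpha=8, beta=291/16

obs 1: x=5/4 → posterior Inverse-Gamma(11/2, 145/32)
obs 2: x=1/2 → posterior Inverse-Gamma(6, 161/32)
obs 3: x=2 → posterior Inverse-Gamma(13/2, 261/32)
obs 4: x=3 → posterior Inverse-Gamma(7, 457/32)
obs 5: x=3/4 → posterior Inverse-Gamma(15/2, 241/16)
obs 6: x=2 → posterior Inverse-Gamma(8, 291/16)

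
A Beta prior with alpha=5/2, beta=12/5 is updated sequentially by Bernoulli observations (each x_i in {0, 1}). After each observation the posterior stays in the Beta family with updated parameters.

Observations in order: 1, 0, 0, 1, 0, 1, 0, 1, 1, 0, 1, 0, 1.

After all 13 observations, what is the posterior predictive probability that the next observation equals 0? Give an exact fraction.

84/179

obs 1: x=1 → posterior Beta(7/2, 12/5)
obs 2: x=0 → posterior Beta(7/2, 17/5)
obs 3: x=0 → posterior Beta(7/2, 22/5)
obs 4: x=1 → posterior Beta(9/2, 22/5)
obs 5: x=0 → posterior Beta(9/2, 27/5)
obs 6: x=1 → posterior Beta(11/2, 27/5)
obs 7: x=0 → posterior Beta(11/2, 32/5)
obs 8: x=1 → posterior Beta(13/2, 32/5)
obs 9: x=1 → posterior Beta(15/2, 32/5)
obs 10: x=0 → posterior Beta(15/2, 37/5)
obs 11: x=1 → posterior Beta(17/2, 37/5)
obs 12: x=0 → posterior Beta(17/2, 42/5)
obs 13: x=1 → posterior Beta(19/2, 42/5)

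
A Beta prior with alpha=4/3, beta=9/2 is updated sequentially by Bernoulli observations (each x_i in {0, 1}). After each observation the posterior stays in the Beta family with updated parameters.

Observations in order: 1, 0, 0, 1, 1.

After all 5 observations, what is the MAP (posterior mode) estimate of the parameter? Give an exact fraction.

obs 1: x=1 → posterior Beta(7/3, 9/2)
obs 2: x=0 → posterior Beta(7/3, 11/2)
obs 3: x=0 → posterior Beta(7/3, 13/2)
obs 4: x=1 → posterior Beta(10/3, 13/2)
obs 5: x=1 → posterior Beta(13/3, 13/2)

20/53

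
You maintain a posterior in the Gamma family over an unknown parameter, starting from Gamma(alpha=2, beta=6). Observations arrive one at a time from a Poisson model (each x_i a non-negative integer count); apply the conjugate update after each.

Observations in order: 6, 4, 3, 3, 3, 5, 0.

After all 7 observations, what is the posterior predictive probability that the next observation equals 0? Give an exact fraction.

91733330193268616658399616009/629983141281877223603213172736

obs 1: x=6 → posterior Gamma(8, 7)
obs 2: x=4 → posterior Gamma(12, 8)
obs 3: x=3 → posterior Gamma(15, 9)
obs 4: x=3 → posterior Gamma(18, 10)
obs 5: x=3 → posterior Gamma(21, 11)
obs 6: x=5 → posterior Gamma(26, 12)
obs 7: x=0 → posterior Gamma(26, 13)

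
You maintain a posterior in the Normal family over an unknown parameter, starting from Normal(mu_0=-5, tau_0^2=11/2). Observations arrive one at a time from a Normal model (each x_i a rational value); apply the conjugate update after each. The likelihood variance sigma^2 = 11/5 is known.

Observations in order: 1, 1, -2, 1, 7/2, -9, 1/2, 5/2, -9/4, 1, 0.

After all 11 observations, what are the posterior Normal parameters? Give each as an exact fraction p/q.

obs 1: x=1 → posterior Normal(-5/7, 11/7)
obs 2: x=1 → posterior Normal(0, 11/12)
obs 3: x=-2 → posterior Normal(-10/17, 11/17)
obs 4: x=1 → posterior Normal(-5/22, 1/2)
obs 5: x=7/2 → posterior Normal(25/54, 11/27)
obs 6: x=-9 → posterior Normal(-65/64, 11/32)
obs 7: x=1/2 → posterior Normal(-30/37, 11/37)
obs 8: x=5/2 → posterior Normal(-5/12, 11/42)
obs 9: x=-9/4 → posterior Normal(-115/188, 11/47)
obs 10: x=1 → posterior Normal(-95/208, 11/52)
obs 11: x=0 → posterior Normal(-5/12, 11/57)

mu_0=-5/12, tau_0^2=11/57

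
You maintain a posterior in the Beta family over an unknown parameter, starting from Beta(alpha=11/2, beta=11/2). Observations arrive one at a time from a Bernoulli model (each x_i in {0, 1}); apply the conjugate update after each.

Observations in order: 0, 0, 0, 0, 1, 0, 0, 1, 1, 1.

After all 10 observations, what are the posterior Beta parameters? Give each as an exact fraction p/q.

obs 1: x=0 → posterior Beta(11/2, 13/2)
obs 2: x=0 → posterior Beta(11/2, 15/2)
obs 3: x=0 → posterior Beta(11/2, 17/2)
obs 4: x=0 → posterior Beta(11/2, 19/2)
obs 5: x=1 → posterior Beta(13/2, 19/2)
obs 6: x=0 → posterior Beta(13/2, 21/2)
obs 7: x=0 → posterior Beta(13/2, 23/2)
obs 8: x=1 → posterior Beta(15/2, 23/2)
obs 9: x=1 → posterior Beta(17/2, 23/2)
obs 10: x=1 → posterior Beta(19/2, 23/2)

alpha=19/2, beta=23/2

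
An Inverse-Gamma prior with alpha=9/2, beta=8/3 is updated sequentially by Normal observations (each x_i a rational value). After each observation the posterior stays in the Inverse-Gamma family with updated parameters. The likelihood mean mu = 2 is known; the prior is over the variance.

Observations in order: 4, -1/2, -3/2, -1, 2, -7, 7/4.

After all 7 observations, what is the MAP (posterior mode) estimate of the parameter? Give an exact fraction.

obs 1: x=4 → posterior Inverse-Gamma(5, 14/3)
obs 2: x=-1/2 → posterior Inverse-Gamma(11/2, 187/24)
obs 3: x=-3/2 → posterior Inverse-Gamma(6, 167/12)
obs 4: x=-1 → posterior Inverse-Gamma(13/2, 221/12)
obs 5: x=2 → posterior Inverse-Gamma(7, 221/12)
obs 6: x=-7 → posterior Inverse-Gamma(15/2, 707/12)
obs 7: x=7/4 → posterior Inverse-Gamma(8, 5659/96)

5659/864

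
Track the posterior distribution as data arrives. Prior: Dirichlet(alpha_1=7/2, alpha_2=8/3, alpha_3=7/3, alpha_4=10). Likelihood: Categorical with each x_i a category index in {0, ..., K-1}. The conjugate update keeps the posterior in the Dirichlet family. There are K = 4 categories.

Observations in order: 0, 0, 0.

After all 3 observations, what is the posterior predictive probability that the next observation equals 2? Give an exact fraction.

obs 1: x=0 → posterior Dirichlet(9/2, 8/3, 7/3, 10)
obs 2: x=0 → posterior Dirichlet(11/2, 8/3, 7/3, 10)
obs 3: x=0 → posterior Dirichlet(13/2, 8/3, 7/3, 10)

14/129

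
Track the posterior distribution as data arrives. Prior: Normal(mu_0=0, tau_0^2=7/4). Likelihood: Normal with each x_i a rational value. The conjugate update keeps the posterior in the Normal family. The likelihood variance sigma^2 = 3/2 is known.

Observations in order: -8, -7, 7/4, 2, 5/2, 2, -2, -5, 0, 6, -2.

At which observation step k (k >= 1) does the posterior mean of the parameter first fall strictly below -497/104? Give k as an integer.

obs 1: x=-8 → posterior Normal(-56/13, 21/26)
obs 2: x=-7 → posterior Normal(-21/4, 21/40)
obs 3: x=7/4 → posterior Normal(-371/108, 7/18)
obs 4: x=2 → posterior Normal(-315/136, 21/68)
obs 5: x=5/2 → posterior Normal(-245/164, 21/82)
obs 6: x=2 → posterior Normal(-63/64, 7/32)
obs 7: x=-2 → posterior Normal(-49/44, 21/110)
obs 8: x=-5 → posterior Normal(-385/248, 21/124)
obs 9: x=0 → posterior Normal(-385/276, 7/46)
obs 10: x=6 → posterior Normal(-217/304, 21/152)
obs 11: x=-2 → posterior Normal(-273/332, 21/166)

k = 2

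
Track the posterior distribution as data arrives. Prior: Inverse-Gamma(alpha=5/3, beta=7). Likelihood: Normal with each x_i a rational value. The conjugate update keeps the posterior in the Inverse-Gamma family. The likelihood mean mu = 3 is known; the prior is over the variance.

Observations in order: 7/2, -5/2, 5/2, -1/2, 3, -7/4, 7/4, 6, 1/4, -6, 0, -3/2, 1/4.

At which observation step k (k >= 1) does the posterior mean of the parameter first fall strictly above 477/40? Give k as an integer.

obs 1: x=7/2 → posterior Inverse-Gamma(13/6, 57/8)
obs 2: x=-5/2 → posterior Inverse-Gamma(8/3, 89/4)
obs 3: x=5/2 → posterior Inverse-Gamma(19/6, 179/8)
obs 4: x=-1/2 → posterior Inverse-Gamma(11/3, 57/2)
obs 5: x=3 → posterior Inverse-Gamma(25/6, 57/2)
obs 6: x=-7/4 → posterior Inverse-Gamma(14/3, 1273/32)
obs 7: x=7/4 → posterior Inverse-Gamma(31/6, 649/16)
obs 8: x=6 → posterior Inverse-Gamma(17/3, 721/16)
obs 9: x=1/4 → posterior Inverse-Gamma(37/6, 1563/32)
obs 10: x=-6 → posterior Inverse-Gamma(20/3, 2859/32)
obs 11: x=0 → posterior Inverse-Gamma(43/6, 3003/32)
obs 12: x=-3/2 → posterior Inverse-Gamma(23/3, 3327/32)
obs 13: x=1/4 → posterior Inverse-Gamma(49/6, 431/4)

k = 2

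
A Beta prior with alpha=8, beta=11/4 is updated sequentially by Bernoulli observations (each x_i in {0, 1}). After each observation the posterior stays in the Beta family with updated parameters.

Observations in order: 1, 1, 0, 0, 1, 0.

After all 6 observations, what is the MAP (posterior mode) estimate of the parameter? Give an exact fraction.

40/59

obs 1: x=1 → posterior Beta(9, 11/4)
obs 2: x=1 → posterior Beta(10, 11/4)
obs 3: x=0 → posterior Beta(10, 15/4)
obs 4: x=0 → posterior Beta(10, 19/4)
obs 5: x=1 → posterior Beta(11, 19/4)
obs 6: x=0 → posterior Beta(11, 23/4)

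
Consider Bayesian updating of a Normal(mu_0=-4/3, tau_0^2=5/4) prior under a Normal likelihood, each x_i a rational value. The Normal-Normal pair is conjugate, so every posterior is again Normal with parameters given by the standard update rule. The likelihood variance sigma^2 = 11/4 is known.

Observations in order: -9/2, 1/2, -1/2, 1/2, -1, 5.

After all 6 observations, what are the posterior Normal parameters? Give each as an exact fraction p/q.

mu_0=-44/123, tau_0^2=55/164

obs 1: x=-9/2 → posterior Normal(-223/96, 55/64)
obs 2: x=1/2 → posterior Normal(-104/63, 55/84)
obs 3: x=-1/2 → posterior Normal(-223/156, 55/104)
obs 4: x=1/2 → posterior Normal(-104/93, 55/124)
obs 5: x=-1 → posterior Normal(-119/108, 55/144)
obs 6: x=5 → posterior Normal(-44/123, 55/164)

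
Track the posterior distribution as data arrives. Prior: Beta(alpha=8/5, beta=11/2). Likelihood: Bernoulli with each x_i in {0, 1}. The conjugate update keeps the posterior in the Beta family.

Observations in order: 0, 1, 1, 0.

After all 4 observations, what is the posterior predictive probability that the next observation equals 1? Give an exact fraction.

obs 1: x=0 → posterior Beta(8/5, 13/2)
obs 2: x=1 → posterior Beta(13/5, 13/2)
obs 3: x=1 → posterior Beta(18/5, 13/2)
obs 4: x=0 → posterior Beta(18/5, 15/2)

12/37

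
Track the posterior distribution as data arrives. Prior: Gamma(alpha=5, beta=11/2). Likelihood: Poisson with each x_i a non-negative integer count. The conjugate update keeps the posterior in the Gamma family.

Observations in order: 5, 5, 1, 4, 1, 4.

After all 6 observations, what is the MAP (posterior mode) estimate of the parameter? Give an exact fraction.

48/23

obs 1: x=5 → posterior Gamma(10, 13/2)
obs 2: x=5 → posterior Gamma(15, 15/2)
obs 3: x=1 → posterior Gamma(16, 17/2)
obs 4: x=4 → posterior Gamma(20, 19/2)
obs 5: x=1 → posterior Gamma(21, 21/2)
obs 6: x=4 → posterior Gamma(25, 23/2)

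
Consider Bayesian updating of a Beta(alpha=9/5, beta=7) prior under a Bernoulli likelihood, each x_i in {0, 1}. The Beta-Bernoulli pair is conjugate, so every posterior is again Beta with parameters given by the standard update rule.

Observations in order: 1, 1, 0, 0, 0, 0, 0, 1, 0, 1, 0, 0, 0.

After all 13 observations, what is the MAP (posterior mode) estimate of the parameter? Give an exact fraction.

obs 1: x=1 → posterior Beta(14/5, 7)
obs 2: x=1 → posterior Beta(19/5, 7)
obs 3: x=0 → posterior Beta(19/5, 8)
obs 4: x=0 → posterior Beta(19/5, 9)
obs 5: x=0 → posterior Beta(19/5, 10)
obs 6: x=0 → posterior Beta(19/5, 11)
obs 7: x=0 → posterior Beta(19/5, 12)
obs 8: x=1 → posterior Beta(24/5, 12)
obs 9: x=0 → posterior Beta(24/5, 13)
obs 10: x=1 → posterior Beta(29/5, 13)
obs 11: x=0 → posterior Beta(29/5, 14)
obs 12: x=0 → posterior Beta(29/5, 15)
obs 13: x=0 → posterior Beta(29/5, 16)

8/33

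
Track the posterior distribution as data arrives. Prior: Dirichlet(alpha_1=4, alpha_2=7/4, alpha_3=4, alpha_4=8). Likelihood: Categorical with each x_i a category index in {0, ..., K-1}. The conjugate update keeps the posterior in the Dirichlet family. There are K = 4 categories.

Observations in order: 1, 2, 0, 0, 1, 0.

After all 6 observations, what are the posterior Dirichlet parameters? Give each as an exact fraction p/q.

alpha_1=7, alpha_2=15/4, alpha_3=5, alpha_4=8

obs 1: x=1 → posterior Dirichlet(4, 11/4, 4, 8)
obs 2: x=2 → posterior Dirichlet(4, 11/4, 5, 8)
obs 3: x=0 → posterior Dirichlet(5, 11/4, 5, 8)
obs 4: x=0 → posterior Dirichlet(6, 11/4, 5, 8)
obs 5: x=1 → posterior Dirichlet(6, 15/4, 5, 8)
obs 6: x=0 → posterior Dirichlet(7, 15/4, 5, 8)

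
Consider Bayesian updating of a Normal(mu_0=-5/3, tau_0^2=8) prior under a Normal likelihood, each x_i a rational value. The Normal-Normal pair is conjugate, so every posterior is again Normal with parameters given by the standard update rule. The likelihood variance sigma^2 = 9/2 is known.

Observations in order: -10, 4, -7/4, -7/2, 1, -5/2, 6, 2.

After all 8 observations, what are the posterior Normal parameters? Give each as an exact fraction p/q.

mu_0=-91/137, tau_0^2=72/137

obs 1: x=-10 → posterior Normal(-7, 72/25)
obs 2: x=4 → posterior Normal(-111/41, 72/41)
obs 3: x=-7/4 → posterior Normal(-139/57, 24/19)
obs 4: x=-7/2 → posterior Normal(-195/73, 72/73)
obs 5: x=1 → posterior Normal(-179/89, 72/89)
obs 6: x=-5/2 → posterior Normal(-73/35, 24/35)
obs 7: x=6 → posterior Normal(-123/121, 72/121)
obs 8: x=2 → posterior Normal(-91/137, 72/137)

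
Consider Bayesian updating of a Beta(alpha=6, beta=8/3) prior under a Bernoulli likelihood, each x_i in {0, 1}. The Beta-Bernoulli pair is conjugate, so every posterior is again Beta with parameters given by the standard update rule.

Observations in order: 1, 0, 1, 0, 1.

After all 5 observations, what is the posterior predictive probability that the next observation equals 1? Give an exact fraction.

27/41

obs 1: x=1 → posterior Beta(7, 8/3)
obs 2: x=0 → posterior Beta(7, 11/3)
obs 3: x=1 → posterior Beta(8, 11/3)
obs 4: x=0 → posterior Beta(8, 14/3)
obs 5: x=1 → posterior Beta(9, 14/3)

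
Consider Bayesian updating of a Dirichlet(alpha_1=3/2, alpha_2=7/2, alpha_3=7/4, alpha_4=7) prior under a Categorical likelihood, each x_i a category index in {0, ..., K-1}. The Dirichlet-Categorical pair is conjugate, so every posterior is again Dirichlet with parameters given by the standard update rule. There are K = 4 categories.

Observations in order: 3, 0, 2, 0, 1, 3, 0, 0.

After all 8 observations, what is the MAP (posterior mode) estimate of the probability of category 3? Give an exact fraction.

obs 1: x=3 → posterior Dirichlet(3/2, 7/2, 7/4, 8)
obs 2: x=0 → posterior Dirichlet(5/2, 7/2, 7/4, 8)
obs 3: x=2 → posterior Dirichlet(5/2, 7/2, 11/4, 8)
obs 4: x=0 → posterior Dirichlet(7/2, 7/2, 11/4, 8)
obs 5: x=1 → posterior Dirichlet(7/2, 9/2, 11/4, 8)
obs 6: x=3 → posterior Dirichlet(7/2, 9/2, 11/4, 9)
obs 7: x=0 → posterior Dirichlet(9/2, 9/2, 11/4, 9)
obs 8: x=0 → posterior Dirichlet(11/2, 9/2, 11/4, 9)

32/71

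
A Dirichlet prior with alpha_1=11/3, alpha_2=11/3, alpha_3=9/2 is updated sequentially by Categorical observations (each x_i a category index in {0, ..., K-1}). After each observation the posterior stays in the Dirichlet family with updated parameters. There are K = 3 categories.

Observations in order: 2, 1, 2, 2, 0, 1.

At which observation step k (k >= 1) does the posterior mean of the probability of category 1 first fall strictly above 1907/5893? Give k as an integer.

k = 2

obs 1: x=2 → posterior Dirichlet(11/3, 11/3, 11/2)
obs 2: x=1 → posterior Dirichlet(11/3, 14/3, 11/2)
obs 3: x=2 → posterior Dirichlet(11/3, 14/3, 13/2)
obs 4: x=2 → posterior Dirichlet(11/3, 14/3, 15/2)
obs 5: x=0 → posterior Dirichlet(14/3, 14/3, 15/2)
obs 6: x=1 → posterior Dirichlet(14/3, 17/3, 15/2)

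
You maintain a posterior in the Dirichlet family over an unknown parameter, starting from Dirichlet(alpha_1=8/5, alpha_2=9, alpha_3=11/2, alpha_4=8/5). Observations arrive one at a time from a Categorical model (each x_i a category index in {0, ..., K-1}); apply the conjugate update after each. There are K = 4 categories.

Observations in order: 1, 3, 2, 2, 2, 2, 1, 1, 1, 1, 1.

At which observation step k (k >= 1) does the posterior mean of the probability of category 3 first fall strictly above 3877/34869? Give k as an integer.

k = 2

obs 1: x=1 → posterior Dirichlet(8/5, 10, 11/2, 8/5)
obs 2: x=3 → posterior Dirichlet(8/5, 10, 11/2, 13/5)
obs 3: x=2 → posterior Dirichlet(8/5, 10, 13/2, 13/5)
obs 4: x=2 → posterior Dirichlet(8/5, 10, 15/2, 13/5)
obs 5: x=2 → posterior Dirichlet(8/5, 10, 17/2, 13/5)
obs 6: x=2 → posterior Dirichlet(8/5, 10, 19/2, 13/5)
obs 7: x=1 → posterior Dirichlet(8/5, 11, 19/2, 13/5)
obs 8: x=1 → posterior Dirichlet(8/5, 12, 19/2, 13/5)
obs 9: x=1 → posterior Dirichlet(8/5, 13, 19/2, 13/5)
obs 10: x=1 → posterior Dirichlet(8/5, 14, 19/2, 13/5)
obs 11: x=1 → posterior Dirichlet(8/5, 15, 19/2, 13/5)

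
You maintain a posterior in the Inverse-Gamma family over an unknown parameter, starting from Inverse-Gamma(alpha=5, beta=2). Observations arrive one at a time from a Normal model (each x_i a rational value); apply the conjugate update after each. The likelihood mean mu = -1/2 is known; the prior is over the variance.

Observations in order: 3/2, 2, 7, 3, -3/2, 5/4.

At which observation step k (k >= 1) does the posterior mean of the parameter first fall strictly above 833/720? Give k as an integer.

k = 2

obs 1: x=3/2 → posterior Inverse-Gamma(11/2, 4)
obs 2: x=2 → posterior Inverse-Gamma(6, 57/8)
obs 3: x=7 → posterior Inverse-Gamma(13/2, 141/4)
obs 4: x=3 → posterior Inverse-Gamma(7, 331/8)
obs 5: x=-3/2 → posterior Inverse-Gamma(15/2, 335/8)
obs 6: x=5/4 → posterior Inverse-Gamma(8, 1389/32)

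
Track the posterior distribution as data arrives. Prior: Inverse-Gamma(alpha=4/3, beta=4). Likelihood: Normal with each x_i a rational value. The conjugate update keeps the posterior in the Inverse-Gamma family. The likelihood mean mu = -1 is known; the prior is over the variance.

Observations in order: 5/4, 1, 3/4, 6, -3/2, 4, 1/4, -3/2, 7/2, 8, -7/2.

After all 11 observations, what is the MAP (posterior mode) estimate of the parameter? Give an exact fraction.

obs 1: x=5/4 → posterior Inverse-Gamma(11/6, 209/32)
obs 2: x=1 → posterior Inverse-Gamma(7/3, 273/32)
obs 3: x=3/4 → posterior Inverse-Gamma(17/6, 161/16)
obs 4: x=6 → posterior Inverse-Gamma(10/3, 553/16)
obs 5: x=-3/2 → posterior Inverse-Gamma(23/6, 555/16)
obs 6: x=4 → posterior Inverse-Gamma(13/3, 755/16)
obs 7: x=1/4 → posterior Inverse-Gamma(29/6, 1535/32)
obs 8: x=-3/2 → posterior Inverse-Gamma(16/3, 1539/32)
obs 9: x=7/2 → posterior Inverse-Gamma(35/6, 1863/32)
obs 10: x=8 → posterior Inverse-Gamma(19/3, 3159/32)
obs 11: x=-7/2 → posterior Inverse-Gamma(41/6, 3259/32)

9777/752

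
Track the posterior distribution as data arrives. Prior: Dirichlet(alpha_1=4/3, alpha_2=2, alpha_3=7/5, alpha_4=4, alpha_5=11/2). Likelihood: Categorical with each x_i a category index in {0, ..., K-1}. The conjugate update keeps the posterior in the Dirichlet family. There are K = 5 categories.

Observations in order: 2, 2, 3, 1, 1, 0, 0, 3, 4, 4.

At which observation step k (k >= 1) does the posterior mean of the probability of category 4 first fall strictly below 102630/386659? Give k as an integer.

k = 7

obs 1: x=2 → posterior Dirichlet(4/3, 2, 12/5, 4, 11/2)
obs 2: x=2 → posterior Dirichlet(4/3, 2, 17/5, 4, 11/2)
obs 3: x=3 → posterior Dirichlet(4/3, 2, 17/5, 5, 11/2)
obs 4: x=1 → posterior Dirichlet(4/3, 3, 17/5, 5, 11/2)
obs 5: x=1 → posterior Dirichlet(4/3, 4, 17/5, 5, 11/2)
obs 6: x=0 → posterior Dirichlet(7/3, 4, 17/5, 5, 11/2)
obs 7: x=0 → posterior Dirichlet(10/3, 4, 17/5, 5, 11/2)
obs 8: x=3 → posterior Dirichlet(10/3, 4, 17/5, 6, 11/2)
obs 9: x=4 → posterior Dirichlet(10/3, 4, 17/5, 6, 13/2)
obs 10: x=4 → posterior Dirichlet(10/3, 4, 17/5, 6, 15/2)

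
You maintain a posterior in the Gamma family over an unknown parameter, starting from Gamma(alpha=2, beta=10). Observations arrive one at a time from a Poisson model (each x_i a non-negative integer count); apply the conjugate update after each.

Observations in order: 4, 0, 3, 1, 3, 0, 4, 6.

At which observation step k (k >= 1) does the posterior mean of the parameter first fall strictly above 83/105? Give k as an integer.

k = 5

obs 1: x=4 → posterior Gamma(6, 11)
obs 2: x=0 → posterior Gamma(6, 12)
obs 3: x=3 → posterior Gamma(9, 13)
obs 4: x=1 → posterior Gamma(10, 14)
obs 5: x=3 → posterior Gamma(13, 15)
obs 6: x=0 → posterior Gamma(13, 16)
obs 7: x=4 → posterior Gamma(17, 17)
obs 8: x=6 → posterior Gamma(23, 18)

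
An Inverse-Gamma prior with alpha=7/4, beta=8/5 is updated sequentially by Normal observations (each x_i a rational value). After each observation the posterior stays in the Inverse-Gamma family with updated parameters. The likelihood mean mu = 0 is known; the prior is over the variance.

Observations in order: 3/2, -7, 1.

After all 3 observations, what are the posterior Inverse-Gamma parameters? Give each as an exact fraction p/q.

obs 1: x=3/2 → posterior Inverse-Gamma(9/4, 109/40)
obs 2: x=-7 → posterior Inverse-Gamma(11/4, 1089/40)
obs 3: x=1 → posterior Inverse-Gamma(13/4, 1109/40)

alpha=13/4, beta=1109/40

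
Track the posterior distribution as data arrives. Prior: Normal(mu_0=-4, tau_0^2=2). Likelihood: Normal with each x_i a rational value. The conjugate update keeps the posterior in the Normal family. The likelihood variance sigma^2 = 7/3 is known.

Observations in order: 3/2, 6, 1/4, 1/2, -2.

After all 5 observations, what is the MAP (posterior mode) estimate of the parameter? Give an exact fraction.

19/74

obs 1: x=3/2 → posterior Normal(-19/13, 14/13)
obs 2: x=6 → posterior Normal(17/19, 14/19)
obs 3: x=1/4 → posterior Normal(37/50, 14/25)
obs 4: x=1/2 → posterior Normal(43/62, 14/31)
obs 5: x=-2 → posterior Normal(19/74, 14/37)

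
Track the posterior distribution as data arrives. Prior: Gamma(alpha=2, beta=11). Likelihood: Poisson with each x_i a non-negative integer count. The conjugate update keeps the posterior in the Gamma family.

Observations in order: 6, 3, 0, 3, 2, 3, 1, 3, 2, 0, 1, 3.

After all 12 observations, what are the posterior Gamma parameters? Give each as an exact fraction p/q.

obs 1: x=6 → posterior Gamma(8, 12)
obs 2: x=3 → posterior Gamma(11, 13)
obs 3: x=0 → posterior Gamma(11, 14)
obs 4: x=3 → posterior Gamma(14, 15)
obs 5: x=2 → posterior Gamma(16, 16)
obs 6: x=3 → posterior Gamma(19, 17)
obs 7: x=1 → posterior Gamma(20, 18)
obs 8: x=3 → posterior Gamma(23, 19)
obs 9: x=2 → posterior Gamma(25, 20)
obs 10: x=0 → posterior Gamma(25, 21)
obs 11: x=1 → posterior Gamma(26, 22)
obs 12: x=3 → posterior Gamma(29, 23)

alpha=29, beta=23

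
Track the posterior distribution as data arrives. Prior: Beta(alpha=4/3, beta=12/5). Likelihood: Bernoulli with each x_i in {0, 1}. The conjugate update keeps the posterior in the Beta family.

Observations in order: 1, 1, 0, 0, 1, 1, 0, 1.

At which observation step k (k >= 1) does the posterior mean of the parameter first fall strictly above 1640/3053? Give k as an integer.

k = 2

obs 1: x=1 → posterior Beta(7/3, 12/5)
obs 2: x=1 → posterior Beta(10/3, 12/5)
obs 3: x=0 → posterior Beta(10/3, 17/5)
obs 4: x=0 → posterior Beta(10/3, 22/5)
obs 5: x=1 → posterior Beta(13/3, 22/5)
obs 6: x=1 → posterior Beta(16/3, 22/5)
obs 7: x=0 → posterior Beta(16/3, 27/5)
obs 8: x=1 → posterior Beta(19/3, 27/5)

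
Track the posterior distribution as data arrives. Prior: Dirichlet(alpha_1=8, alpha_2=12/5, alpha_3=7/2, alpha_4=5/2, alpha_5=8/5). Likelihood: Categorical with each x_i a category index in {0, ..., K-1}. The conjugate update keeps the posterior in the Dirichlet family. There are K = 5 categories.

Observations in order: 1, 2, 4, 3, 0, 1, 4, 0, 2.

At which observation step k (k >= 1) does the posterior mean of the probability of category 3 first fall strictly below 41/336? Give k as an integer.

k = 3

obs 1: x=1 → posterior Dirichlet(8, 17/5, 7/2, 5/2, 8/5)
obs 2: x=2 → posterior Dirichlet(8, 17/5, 9/2, 5/2, 8/5)
obs 3: x=4 → posterior Dirichlet(8, 17/5, 9/2, 5/2, 13/5)
obs 4: x=3 → posterior Dirichlet(8, 17/5, 9/2, 7/2, 13/5)
obs 5: x=0 → posterior Dirichlet(9, 17/5, 9/2, 7/2, 13/5)
obs 6: x=1 → posterior Dirichlet(9, 22/5, 9/2, 7/2, 13/5)
obs 7: x=4 → posterior Dirichlet(9, 22/5, 9/2, 7/2, 18/5)
obs 8: x=0 → posterior Dirichlet(10, 22/5, 9/2, 7/2, 18/5)
obs 9: x=2 → posterior Dirichlet(10, 22/5, 11/2, 7/2, 18/5)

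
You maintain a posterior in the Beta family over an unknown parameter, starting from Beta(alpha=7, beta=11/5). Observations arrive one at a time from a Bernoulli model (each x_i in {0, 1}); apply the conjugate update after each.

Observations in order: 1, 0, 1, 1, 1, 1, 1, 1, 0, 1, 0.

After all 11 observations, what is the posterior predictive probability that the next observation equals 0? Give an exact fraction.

26/101

obs 1: x=1 → posterior Beta(8, 11/5)
obs 2: x=0 → posterior Beta(8, 16/5)
obs 3: x=1 → posterior Beta(9, 16/5)
obs 4: x=1 → posterior Beta(10, 16/5)
obs 5: x=1 → posterior Beta(11, 16/5)
obs 6: x=1 → posterior Beta(12, 16/5)
obs 7: x=1 → posterior Beta(13, 16/5)
obs 8: x=1 → posterior Beta(14, 16/5)
obs 9: x=0 → posterior Beta(14, 21/5)
obs 10: x=1 → posterior Beta(15, 21/5)
obs 11: x=0 → posterior Beta(15, 26/5)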